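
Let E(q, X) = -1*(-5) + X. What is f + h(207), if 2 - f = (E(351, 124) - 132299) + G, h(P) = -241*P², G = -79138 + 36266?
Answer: -10151565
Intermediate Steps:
G = -42872
E(q, X) = 5 + X
f = 175044 (f = 2 - (((5 + 124) - 132299) - 42872) = 2 - ((129 - 132299) - 42872) = 2 - (-132170 - 42872) = 2 - 1*(-175042) = 2 + 175042 = 175044)
f + h(207) = 175044 - 241*207² = 175044 - 241*42849 = 175044 - 10326609 = -10151565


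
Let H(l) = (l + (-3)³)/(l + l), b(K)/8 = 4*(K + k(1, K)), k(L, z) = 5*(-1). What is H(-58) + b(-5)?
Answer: -37035/116 ≈ -319.27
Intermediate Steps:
k(L, z) = -5
b(K) = -160 + 32*K (b(K) = 8*(4*(K - 5)) = 8*(4*(-5 + K)) = 8*(-20 + 4*K) = -160 + 32*K)
H(l) = (-27 + l)/(2*l) (H(l) = (l - 27)/((2*l)) = (-27 + l)*(1/(2*l)) = (-27 + l)/(2*l))
H(-58) + b(-5) = (½)*(-27 - 58)/(-58) + (-160 + 32*(-5)) = (½)*(-1/58)*(-85) + (-160 - 160) = 85/116 - 320 = -37035/116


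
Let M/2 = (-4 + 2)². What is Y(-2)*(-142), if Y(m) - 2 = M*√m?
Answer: -284 - 1136*I*√2 ≈ -284.0 - 1606.5*I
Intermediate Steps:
M = 8 (M = 2*(-4 + 2)² = 2*(-2)² = 2*4 = 8)
Y(m) = 2 + 8*√m
Y(-2)*(-142) = (2 + 8*√(-2))*(-142) = (2 + 8*(I*√2))*(-142) = (2 + 8*I*√2)*(-142) = -284 - 1136*I*√2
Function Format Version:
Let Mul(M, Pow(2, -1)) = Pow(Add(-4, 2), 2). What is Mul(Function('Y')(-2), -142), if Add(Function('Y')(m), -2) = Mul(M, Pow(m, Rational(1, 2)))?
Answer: Add(-284, Mul(-1136, I, Pow(2, Rational(1, 2)))) ≈ Add(-284.00, Mul(-1606.5, I))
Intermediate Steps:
M = 8 (M = Mul(2, Pow(Add(-4, 2), 2)) = Mul(2, Pow(-2, 2)) = Mul(2, 4) = 8)
Function('Y')(m) = Add(2, Mul(8, Pow(m, Rational(1, 2))))
Mul(Function('Y')(-2), -142) = Mul(Add(2, Mul(8, Pow(-2, Rational(1, 2)))), -142) = Mul(Add(2, Mul(8, Mul(I, Pow(2, Rational(1, 2))))), -142) = Mul(Add(2, Mul(8, I, Pow(2, Rational(1, 2)))), -142) = Add(-284, Mul(-1136, I, Pow(2, Rational(1, 2))))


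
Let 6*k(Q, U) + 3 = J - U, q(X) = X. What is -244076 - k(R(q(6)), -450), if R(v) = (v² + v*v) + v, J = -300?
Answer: -488201/2 ≈ -2.4410e+5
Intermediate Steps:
R(v) = v + 2*v² (R(v) = (v² + v²) + v = 2*v² + v = v + 2*v²)
k(Q, U) = -101/2 - U/6 (k(Q, U) = -½ + (-300 - U)/6 = -½ + (-50 - U/6) = -101/2 - U/6)
-244076 - k(R(q(6)), -450) = -244076 - (-101/2 - ⅙*(-450)) = -244076 - (-101/2 + 75) = -244076 - 1*49/2 = -244076 - 49/2 = -488201/2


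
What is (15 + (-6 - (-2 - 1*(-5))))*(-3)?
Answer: -18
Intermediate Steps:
(15 + (-6 - (-2 - 1*(-5))))*(-3) = (15 + (-6 - (-2 + 5)))*(-3) = (15 + (-6 - 1*3))*(-3) = (15 + (-6 - 3))*(-3) = (15 - 9)*(-3) = 6*(-3) = -18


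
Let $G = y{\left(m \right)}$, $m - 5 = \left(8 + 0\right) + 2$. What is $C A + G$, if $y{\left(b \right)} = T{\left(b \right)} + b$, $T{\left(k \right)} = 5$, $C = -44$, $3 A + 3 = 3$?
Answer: $20$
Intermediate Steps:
$A = 0$ ($A = -1 + \frac{1}{3} \cdot 3 = -1 + 1 = 0$)
$m = 15$ ($m = 5 + \left(\left(8 + 0\right) + 2\right) = 5 + \left(8 + 2\right) = 5 + 10 = 15$)
$y{\left(b \right)} = 5 + b$
$G = 20$ ($G = 5 + 15 = 20$)
$C A + G = \left(-44\right) 0 + 20 = 0 + 20 = 20$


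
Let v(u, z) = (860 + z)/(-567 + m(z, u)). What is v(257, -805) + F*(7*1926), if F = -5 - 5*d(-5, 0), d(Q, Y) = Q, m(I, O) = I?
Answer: 369946025/1372 ≈ 2.6964e+5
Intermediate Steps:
v(u, z) = (860 + z)/(-567 + z)
F = 20 (F = -5 - 5*(-5) = -5 + 25 = 20)
v(257, -805) + F*(7*1926) = (860 - 805)/(-567 - 805) + 20*(7*1926) = 55/(-1372) + 20*13482 = -1/1372*55 + 269640 = -55/1372 + 269640 = 369946025/1372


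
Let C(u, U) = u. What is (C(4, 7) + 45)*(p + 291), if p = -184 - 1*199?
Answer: -4508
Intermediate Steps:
p = -383 (p = -184 - 199 = -383)
(C(4, 7) + 45)*(p + 291) = (4 + 45)*(-383 + 291) = 49*(-92) = -4508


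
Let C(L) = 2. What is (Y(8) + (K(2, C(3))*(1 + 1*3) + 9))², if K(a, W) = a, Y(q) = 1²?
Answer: 324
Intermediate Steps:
Y(q) = 1
(Y(8) + (K(2, C(3))*(1 + 1*3) + 9))² = (1 + (2*(1 + 1*3) + 9))² = (1 + (2*(1 + 3) + 9))² = (1 + (2*4 + 9))² = (1 + (8 + 9))² = (1 + 17)² = 18² = 324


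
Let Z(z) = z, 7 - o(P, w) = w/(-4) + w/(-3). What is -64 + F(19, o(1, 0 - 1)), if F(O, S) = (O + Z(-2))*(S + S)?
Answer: 925/6 ≈ 154.17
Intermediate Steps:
o(P, w) = 7 + 7*w/12 (o(P, w) = 7 - (w/(-4) + w/(-3)) = 7 - (w*(-¼) + w*(-⅓)) = 7 - (-w/4 - w/3) = 7 - (-7)*w/12 = 7 + 7*w/12)
F(O, S) = 2*S*(-2 + O) (F(O, S) = (O - 2)*(S + S) = (-2 + O)*(2*S) = 2*S*(-2 + O))
-64 + F(19, o(1, 0 - 1)) = -64 + 2*(7 + 7*(0 - 1)/12)*(-2 + 19) = -64 + 2*(7 + (7/12)*(-1))*17 = -64 + 2*(7 - 7/12)*17 = -64 + 2*(77/12)*17 = -64 + 1309/6 = 925/6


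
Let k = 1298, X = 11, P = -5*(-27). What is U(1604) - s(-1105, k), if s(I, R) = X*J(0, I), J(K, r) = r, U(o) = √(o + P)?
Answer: 12155 + √1739 ≈ 12197.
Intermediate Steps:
P = 135
U(o) = √(135 + o) (U(o) = √(o + 135) = √(135 + o))
s(I, R) = 11*I
U(1604) - s(-1105, k) = √(135 + 1604) - 11*(-1105) = √1739 - 1*(-12155) = √1739 + 12155 = 12155 + √1739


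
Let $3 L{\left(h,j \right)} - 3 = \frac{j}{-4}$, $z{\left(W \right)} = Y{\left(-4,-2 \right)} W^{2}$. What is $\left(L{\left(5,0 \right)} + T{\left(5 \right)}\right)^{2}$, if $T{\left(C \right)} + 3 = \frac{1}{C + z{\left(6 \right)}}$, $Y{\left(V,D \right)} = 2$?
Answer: $\frac{23409}{5929} \approx 3.9482$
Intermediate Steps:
$z{\left(W \right)} = 2 W^{2}$
$L{\left(h,j \right)} = 1 - \frac{j}{12}$ ($L{\left(h,j \right)} = 1 + \frac{j \frac{1}{-4}}{3} = 1 + \frac{j \left(- \frac{1}{4}\right)}{3} = 1 + \frac{\left(- \frac{1}{4}\right) j}{3} = 1 - \frac{j}{12}$)
$T{\left(C \right)} = -3 + \frac{1}{72 + C}$ ($T{\left(C \right)} = -3 + \frac{1}{C + 2 \cdot 6^{2}} = -3 + \frac{1}{C + 2 \cdot 36} = -3 + \frac{1}{C + 72} = -3 + \frac{1}{72 + C}$)
$\left(L{\left(5,0 \right)} + T{\left(5 \right)}\right)^{2} = \left(\left(1 - 0\right) + \frac{-215 - 15}{72 + 5}\right)^{2} = \left(\left(1 + 0\right) + \frac{-215 - 15}{77}\right)^{2} = \left(1 + \frac{1}{77} \left(-230\right)\right)^{2} = \left(1 - \frac{230}{77}\right)^{2} = \left(- \frac{153}{77}\right)^{2} = \frac{23409}{5929}$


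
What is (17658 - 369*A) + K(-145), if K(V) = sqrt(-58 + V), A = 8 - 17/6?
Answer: 31503/2 + I*sqrt(203) ≈ 15752.0 + 14.248*I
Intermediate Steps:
A = 31/6 (A = 8 - 17*1/6 = 8 - 17/6 = 31/6 ≈ 5.1667)
(17658 - 369*A) + K(-145) = (17658 - 369*31/6) + sqrt(-58 - 145) = (17658 - 3813/2) + sqrt(-203) = 31503/2 + I*sqrt(203)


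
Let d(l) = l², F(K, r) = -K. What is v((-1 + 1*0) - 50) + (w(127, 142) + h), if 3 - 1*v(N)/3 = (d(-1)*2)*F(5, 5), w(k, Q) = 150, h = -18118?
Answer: -17929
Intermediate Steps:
v(N) = 39 (v(N) = 9 - 3*(-1)²*2*(-1*5) = 9 - 3*1*2*(-5) = 9 - 6*(-5) = 9 - 3*(-10) = 9 + 30 = 39)
v((-1 + 1*0) - 50) + (w(127, 142) + h) = 39 + (150 - 18118) = 39 - 17968 = -17929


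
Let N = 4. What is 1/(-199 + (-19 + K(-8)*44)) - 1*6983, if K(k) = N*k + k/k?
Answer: -11047107/1582 ≈ -6983.0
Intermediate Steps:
K(k) = 1 + 4*k (K(k) = 4*k + k/k = 4*k + 1 = 1 + 4*k)
1/(-199 + (-19 + K(-8)*44)) - 1*6983 = 1/(-199 + (-19 + (1 + 4*(-8))*44)) - 1*6983 = 1/(-199 + (-19 + (1 - 32)*44)) - 6983 = 1/(-199 + (-19 - 31*44)) - 6983 = 1/(-199 + (-19 - 1364)) - 6983 = 1/(-199 - 1383) - 6983 = 1/(-1582) - 6983 = -1/1582 - 6983 = -11047107/1582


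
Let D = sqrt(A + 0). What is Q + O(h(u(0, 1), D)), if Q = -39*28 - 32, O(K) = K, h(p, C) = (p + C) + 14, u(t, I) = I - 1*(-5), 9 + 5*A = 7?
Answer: -1104 + I*sqrt(10)/5 ≈ -1104.0 + 0.63246*I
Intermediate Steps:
A = -2/5 (A = -9/5 + (1/5)*7 = -9/5 + 7/5 = -2/5 ≈ -0.40000)
u(t, I) = 5 + I (u(t, I) = I + 5 = 5 + I)
D = I*sqrt(10)/5 (D = sqrt(-2/5 + 0) = sqrt(-2/5) = I*sqrt(10)/5 ≈ 0.63246*I)
h(p, C) = 14 + C + p (h(p, C) = (C + p) + 14 = 14 + C + p)
Q = -1124 (Q = -1092 - 32 = -1124)
Q + O(h(u(0, 1), D)) = -1124 + (14 + I*sqrt(10)/5 + (5 + 1)) = -1124 + (14 + I*sqrt(10)/5 + 6) = -1124 + (20 + I*sqrt(10)/5) = -1104 + I*sqrt(10)/5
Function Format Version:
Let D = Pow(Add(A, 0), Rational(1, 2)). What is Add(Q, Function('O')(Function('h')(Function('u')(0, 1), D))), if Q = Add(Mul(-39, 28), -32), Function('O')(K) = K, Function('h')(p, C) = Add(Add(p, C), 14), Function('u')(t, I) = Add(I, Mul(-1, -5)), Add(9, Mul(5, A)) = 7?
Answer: Add(-1104, Mul(Rational(1, 5), I, Pow(10, Rational(1, 2)))) ≈ Add(-1104.0, Mul(0.63246, I))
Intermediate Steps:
A = Rational(-2, 5) (A = Add(Rational(-9, 5), Mul(Rational(1, 5), 7)) = Add(Rational(-9, 5), Rational(7, 5)) = Rational(-2, 5) ≈ -0.40000)
Function('u')(t, I) = Add(5, I) (Function('u')(t, I) = Add(I, 5) = Add(5, I))
D = Mul(Rational(1, 5), I, Pow(10, Rational(1, 2))) (D = Pow(Add(Rational(-2, 5), 0), Rational(1, 2)) = Pow(Rational(-2, 5), Rational(1, 2)) = Mul(Rational(1, 5), I, Pow(10, Rational(1, 2))) ≈ Mul(0.63246, I))
Function('h')(p, C) = Add(14, C, p) (Function('h')(p, C) = Add(Add(C, p), 14) = Add(14, C, p))
Q = -1124 (Q = Add(-1092, -32) = -1124)
Add(Q, Function('O')(Function('h')(Function('u')(0, 1), D))) = Add(-1124, Add(14, Mul(Rational(1, 5), I, Pow(10, Rational(1, 2))), Add(5, 1))) = Add(-1124, Add(14, Mul(Rational(1, 5), I, Pow(10, Rational(1, 2))), 6)) = Add(-1124, Add(20, Mul(Rational(1, 5), I, Pow(10, Rational(1, 2))))) = Add(-1104, Mul(Rational(1, 5), I, Pow(10, Rational(1, 2))))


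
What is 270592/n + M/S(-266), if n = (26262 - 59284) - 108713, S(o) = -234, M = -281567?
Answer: 1021655903/850410 ≈ 1201.4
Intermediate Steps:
n = -141735 (n = -33022 - 108713 = -141735)
270592/n + M/S(-266) = 270592/(-141735) - 281567/(-234) = 270592*(-1/141735) - 281567*(-1/234) = -270592/141735 + 21659/18 = 1021655903/850410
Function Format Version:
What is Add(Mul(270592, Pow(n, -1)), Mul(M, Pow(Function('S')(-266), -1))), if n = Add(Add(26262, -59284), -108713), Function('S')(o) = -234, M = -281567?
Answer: Rational(1021655903, 850410) ≈ 1201.4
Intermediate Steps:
n = -141735 (n = Add(-33022, -108713) = -141735)
Add(Mul(270592, Pow(n, -1)), Mul(M, Pow(Function('S')(-266), -1))) = Add(Mul(270592, Pow(-141735, -1)), Mul(-281567, Pow(-234, -1))) = Add(Mul(270592, Rational(-1, 141735)), Mul(-281567, Rational(-1, 234))) = Add(Rational(-270592, 141735), Rational(21659, 18)) = Rational(1021655903, 850410)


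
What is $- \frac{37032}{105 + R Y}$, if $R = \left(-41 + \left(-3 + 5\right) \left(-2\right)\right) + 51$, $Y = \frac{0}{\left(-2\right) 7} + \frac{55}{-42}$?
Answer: $- \frac{32403}{85} \approx -381.21$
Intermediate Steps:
$Y = - \frac{55}{42}$ ($Y = \frac{0}{-14} + 55 \left(- \frac{1}{42}\right) = 0 \left(- \frac{1}{14}\right) - \frac{55}{42} = 0 - \frac{55}{42} = - \frac{55}{42} \approx -1.3095$)
$R = 6$ ($R = \left(-41 + 2 \left(-2\right)\right) + 51 = \left(-41 - 4\right) + 51 = -45 + 51 = 6$)
$- \frac{37032}{105 + R Y} = - \frac{37032}{105 + 6 \left(- \frac{55}{42}\right)} = - \frac{37032}{105 - \frac{55}{7}} = - \frac{37032}{\frac{680}{7}} = \left(-37032\right) \frac{7}{680} = - \frac{32403}{85}$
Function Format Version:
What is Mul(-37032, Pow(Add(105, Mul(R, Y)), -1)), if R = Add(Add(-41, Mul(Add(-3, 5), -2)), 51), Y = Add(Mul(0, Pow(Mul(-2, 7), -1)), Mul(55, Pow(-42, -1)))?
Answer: Rational(-32403, 85) ≈ -381.21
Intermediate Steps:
Y = Rational(-55, 42) (Y = Add(Mul(0, Pow(-14, -1)), Mul(55, Rational(-1, 42))) = Add(Mul(0, Rational(-1, 14)), Rational(-55, 42)) = Add(0, Rational(-55, 42)) = Rational(-55, 42) ≈ -1.3095)
R = 6 (R = Add(Add(-41, Mul(2, -2)), 51) = Add(Add(-41, -4), 51) = Add(-45, 51) = 6)
Mul(-37032, Pow(Add(105, Mul(R, Y)), -1)) = Mul(-37032, Pow(Add(105, Mul(6, Rational(-55, 42))), -1)) = Mul(-37032, Pow(Add(105, Rational(-55, 7)), -1)) = Mul(-37032, Pow(Rational(680, 7), -1)) = Mul(-37032, Rational(7, 680)) = Rational(-32403, 85)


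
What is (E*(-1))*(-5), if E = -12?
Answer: -60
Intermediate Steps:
(E*(-1))*(-5) = -12*(-1)*(-5) = 12*(-5) = -60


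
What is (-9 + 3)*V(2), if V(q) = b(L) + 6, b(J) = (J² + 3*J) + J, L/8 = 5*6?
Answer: -351396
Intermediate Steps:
L = 240 (L = 8*(5*6) = 8*30 = 240)
b(J) = J² + 4*J
V(q) = 58566 (V(q) = 240*(4 + 240) + 6 = 240*244 + 6 = 58560 + 6 = 58566)
(-9 + 3)*V(2) = (-9 + 3)*58566 = -6*58566 = -351396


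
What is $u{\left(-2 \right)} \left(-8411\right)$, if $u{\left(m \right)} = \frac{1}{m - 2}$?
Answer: $\frac{8411}{4} \approx 2102.8$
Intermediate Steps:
$u{\left(m \right)} = \frac{1}{-2 + m}$
$u{\left(-2 \right)} \left(-8411\right) = \frac{1}{-2 - 2} \left(-8411\right) = \frac{1}{-4} \left(-8411\right) = \left(- \frac{1}{4}\right) \left(-8411\right) = \frac{8411}{4}$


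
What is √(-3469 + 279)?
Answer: I*√3190 ≈ 56.48*I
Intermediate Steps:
√(-3469 + 279) = √(-3190) = I*√3190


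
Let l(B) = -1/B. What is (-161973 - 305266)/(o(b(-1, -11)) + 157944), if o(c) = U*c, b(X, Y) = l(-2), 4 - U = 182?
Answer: -467239/157855 ≈ -2.9599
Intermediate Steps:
U = -178 (U = 4 - 1*182 = 4 - 182 = -178)
b(X, Y) = ½ (b(X, Y) = -1/(-2) = -1*(-½) = ½)
o(c) = -178*c
(-161973 - 305266)/(o(b(-1, -11)) + 157944) = (-161973 - 305266)/(-178*½ + 157944) = -467239/(-89 + 157944) = -467239/157855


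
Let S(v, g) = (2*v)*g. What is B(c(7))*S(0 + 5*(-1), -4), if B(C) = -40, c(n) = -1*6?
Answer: -1600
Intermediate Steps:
c(n) = -6
S(v, g) = 2*g*v
B(c(7))*S(0 + 5*(-1), -4) = -80*(-4)*(0 + 5*(-1)) = -80*(-4)*(0 - 5) = -80*(-4)*(-5) = -40*40 = -1600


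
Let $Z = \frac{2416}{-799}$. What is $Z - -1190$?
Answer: $\frac{948394}{799} \approx 1187.0$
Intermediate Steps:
$Z = - \frac{2416}{799}$ ($Z = 2416 \left(- \frac{1}{799}\right) = - \frac{2416}{799} \approx -3.0238$)
$Z - -1190 = - \frac{2416}{799} - -1190 = - \frac{2416}{799} + 1190 = \frac{948394}{799}$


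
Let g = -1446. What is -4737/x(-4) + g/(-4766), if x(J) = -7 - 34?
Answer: 11317914/97703 ≈ 115.84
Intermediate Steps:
x(J) = -41
-4737/x(-4) + g/(-4766) = -4737/(-41) - 1446/(-4766) = -4737*(-1/41) - 1446*(-1/4766) = 4737/41 + 723/2383 = 11317914/97703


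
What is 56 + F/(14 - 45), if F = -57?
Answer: 1793/31 ≈ 57.839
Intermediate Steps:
56 + F/(14 - 45) = 56 - 57/(14 - 45) = 56 - 57/(-31) = 56 - 1/31*(-57) = 56 + 57/31 = 1793/31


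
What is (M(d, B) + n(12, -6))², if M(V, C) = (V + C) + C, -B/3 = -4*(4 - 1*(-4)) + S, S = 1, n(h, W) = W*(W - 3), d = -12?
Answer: 51984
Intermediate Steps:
n(h, W) = W*(-3 + W)
B = 93 (B = -3*(-4*(4 - 1*(-4)) + 1) = -3*(-4*(4 + 4) + 1) = -3*(-4*8 + 1) = -3*(-32 + 1) = -3*(-31) = 93)
M(V, C) = V + 2*C (M(V, C) = (C + V) + C = V + 2*C)
(M(d, B) + n(12, -6))² = ((-12 + 2*93) - 6*(-3 - 6))² = ((-12 + 186) - 6*(-9))² = (174 + 54)² = 228² = 51984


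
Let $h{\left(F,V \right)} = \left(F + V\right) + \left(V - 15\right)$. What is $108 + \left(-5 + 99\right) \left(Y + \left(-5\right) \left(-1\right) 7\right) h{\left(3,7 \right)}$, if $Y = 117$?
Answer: $28684$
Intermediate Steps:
$h{\left(F,V \right)} = -15 + F + 2 V$ ($h{\left(F,V \right)} = \left(F + V\right) + \left(-15 + V\right) = -15 + F + 2 V$)
$108 + \left(-5 + 99\right) \left(Y + \left(-5\right) \left(-1\right) 7\right) h{\left(3,7 \right)} = 108 + \left(-5 + 99\right) \left(117 + \left(-5\right) \left(-1\right) 7\right) \left(-15 + 3 + 2 \cdot 7\right) = 108 + 94 \left(117 + 5 \cdot 7\right) \left(-15 + 3 + 14\right) = 108 + 94 \left(117 + 35\right) 2 = 108 + 94 \cdot 152 \cdot 2 = 108 + 14288 \cdot 2 = 108 + 28576 = 28684$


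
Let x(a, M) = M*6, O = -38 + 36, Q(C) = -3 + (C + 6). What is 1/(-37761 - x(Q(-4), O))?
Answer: -1/37749 ≈ -2.6491e-5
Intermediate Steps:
Q(C) = 3 + C (Q(C) = -3 + (6 + C) = 3 + C)
O = -2
x(a, M) = 6*M
1/(-37761 - x(Q(-4), O)) = 1/(-37761 - 6*(-2)) = 1/(-37761 - 1*(-12)) = 1/(-37761 + 12) = 1/(-37749) = -1/37749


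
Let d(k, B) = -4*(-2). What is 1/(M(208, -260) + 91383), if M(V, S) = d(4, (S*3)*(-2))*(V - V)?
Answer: 1/91383 ≈ 1.0943e-5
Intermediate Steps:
d(k, B) = 8
M(V, S) = 0 (M(V, S) = 8*(V - V) = 8*0 = 0)
1/(M(208, -260) + 91383) = 1/(0 + 91383) = 1/91383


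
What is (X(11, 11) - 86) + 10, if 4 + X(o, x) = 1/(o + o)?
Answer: -1759/22 ≈ -79.955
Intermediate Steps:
X(o, x) = -4 + 1/(2*o) (X(o, x) = -4 + 1/(o + o) = -4 + 1/(2*o))
(X(11, 11) - 86) + 10 = ((-4 + (½)/11) - 86) + 10 = ((-4 + (½)*(1/11)) - 86) + 10 = ((-4 + 1/22) - 86) + 10 = (-87/22 - 86) + 10 = -1979/22 + 10 = -1759/22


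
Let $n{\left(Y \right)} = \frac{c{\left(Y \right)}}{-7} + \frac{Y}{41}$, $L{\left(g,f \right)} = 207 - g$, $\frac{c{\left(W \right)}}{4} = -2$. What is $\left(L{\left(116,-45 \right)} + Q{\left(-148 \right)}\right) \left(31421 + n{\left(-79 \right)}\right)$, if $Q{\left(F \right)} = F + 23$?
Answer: $- \frac{306598468}{287} \approx -1.0683 \cdot 10^{6}$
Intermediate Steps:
$c{\left(W \right)} = -8$ ($c{\left(W \right)} = 4 \left(-2\right) = -8$)
$Q{\left(F \right)} = 23 + F$
$n{\left(Y \right)} = \frac{8}{7} + \frac{Y}{41}$ ($n{\left(Y \right)} = - \frac{8}{-7} + \frac{Y}{41} = \left(-8\right) \left(- \frac{1}{7}\right) + Y \frac{1}{41} = \frac{8}{7} + \frac{Y}{41}$)
$\left(L{\left(116,-45 \right)} + Q{\left(-148 \right)}\right) \left(31421 + n{\left(-79 \right)}\right) = \left(\left(207 - 116\right) + \left(23 - 148\right)\right) \left(31421 + \left(\frac{8}{7} + \frac{1}{41} \left(-79\right)\right)\right) = \left(\left(207 - 116\right) - 125\right) \left(31421 + \left(\frac{8}{7} - \frac{79}{41}\right)\right) = \left(91 - 125\right) \left(31421 - \frac{225}{287}\right) = \left(-34\right) \frac{9017602}{287} = - \frac{306598468}{287}$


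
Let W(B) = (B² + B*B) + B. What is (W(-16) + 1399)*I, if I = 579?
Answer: 1097205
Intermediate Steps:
W(B) = B + 2*B² (W(B) = (B² + B²) + B = 2*B² + B = B + 2*B²)
(W(-16) + 1399)*I = (-16*(1 + 2*(-16)) + 1399)*579 = (-16*(1 - 32) + 1399)*579 = (-16*(-31) + 1399)*579 = (496 + 1399)*579 = 1895*579 = 1097205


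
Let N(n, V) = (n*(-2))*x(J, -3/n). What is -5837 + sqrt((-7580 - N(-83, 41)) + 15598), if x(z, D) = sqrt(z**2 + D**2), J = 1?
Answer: -5837 + sqrt(8018 - 2*sqrt(6898)) ≈ -5748.4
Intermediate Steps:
x(z, D) = sqrt(D**2 + z**2)
N(n, V) = -2*n*sqrt(1 + 9/n**2) (N(n, V) = (n*(-2))*sqrt((-3/n)**2 + 1**2) = (-2*n)*sqrt(9/n**2 + 1) = (-2*n)*sqrt(1 + 9/n**2) = -2*n*sqrt(1 + 9/n**2))
-5837 + sqrt((-7580 - N(-83, 41)) + 15598) = -5837 + sqrt((-7580 - (-2)*(-83)*sqrt(1 + 9/(-83)**2)) + 15598) = -5837 + sqrt((-7580 - (-2)*(-83)*sqrt(1 + 9*(1/6889))) + 15598) = -5837 + sqrt((-7580 - (-2)*(-83)*sqrt(1 + 9/6889)) + 15598) = -5837 + sqrt((-7580 - (-2)*(-83)*sqrt(6898/6889)) + 15598) = -5837 + sqrt((-7580 - (-2)*(-83)*sqrt(6898)/83) + 15598) = -5837 + sqrt((-7580 - 2*sqrt(6898)) + 15598) = -5837 + sqrt(8018 - 2*sqrt(6898))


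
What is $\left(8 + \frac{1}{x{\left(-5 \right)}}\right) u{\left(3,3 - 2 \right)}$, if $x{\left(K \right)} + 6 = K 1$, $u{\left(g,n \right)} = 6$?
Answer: $\frac{522}{11} \approx 47.455$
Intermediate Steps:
$x{\left(K \right)} = -6 + K$ ($x{\left(K \right)} = -6 + K 1 = -6 + K$)
$\left(8 + \frac{1}{x{\left(-5 \right)}}\right) u{\left(3,3 - 2 \right)} = \left(8 + \frac{1}{-6 - 5}\right) 6 = \left(8 + \frac{1}{-11}\right) 6 = \left(8 - \frac{1}{11}\right) 6 = \frac{87}{11} \cdot 6 = \frac{522}{11}$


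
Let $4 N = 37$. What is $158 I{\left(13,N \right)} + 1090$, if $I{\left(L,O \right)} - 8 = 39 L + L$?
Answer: $84514$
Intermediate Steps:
$N = \frac{37}{4}$ ($N = \frac{1}{4} \cdot 37 = \frac{37}{4} \approx 9.25$)
$I{\left(L,O \right)} = 8 + 40 L$ ($I{\left(L,O \right)} = 8 + \left(39 L + L\right) = 8 + 40 L$)
$158 I{\left(13,N \right)} + 1090 = 158 \left(8 + 40 \cdot 13\right) + 1090 = 158 \left(8 + 520\right) + 1090 = 158 \cdot 528 + 1090 = 83424 + 1090 = 84514$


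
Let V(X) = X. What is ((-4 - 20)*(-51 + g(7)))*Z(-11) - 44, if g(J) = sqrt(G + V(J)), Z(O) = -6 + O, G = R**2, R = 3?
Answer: -19220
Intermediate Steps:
G = 9 (G = 3**2 = 9)
g(J) = sqrt(9 + J)
((-4 - 20)*(-51 + g(7)))*Z(-11) - 44 = ((-4 - 20)*(-51 + sqrt(9 + 7)))*(-6 - 11) - 44 = -24*(-51 + sqrt(16))*(-17) - 44 = -24*(-51 + 4)*(-17) - 44 = -24*(-47)*(-17) - 44 = 1128*(-17) - 44 = -19176 - 44 = -19220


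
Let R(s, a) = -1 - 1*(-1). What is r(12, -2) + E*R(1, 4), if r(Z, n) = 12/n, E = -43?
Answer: -6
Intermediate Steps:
R(s, a) = 0 (R(s, a) = -1 + 1 = 0)
r(12, -2) + E*R(1, 4) = 12/(-2) - 43*0 = 12*(-½) + 0 = -6 + 0 = -6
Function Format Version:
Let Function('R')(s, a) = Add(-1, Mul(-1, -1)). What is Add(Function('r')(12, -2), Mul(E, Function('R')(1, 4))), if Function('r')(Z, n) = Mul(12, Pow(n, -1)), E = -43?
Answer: -6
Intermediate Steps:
Function('R')(s, a) = 0 (Function('R')(s, a) = Add(-1, 1) = 0)
Add(Function('r')(12, -2), Mul(E, Function('R')(1, 4))) = Add(Mul(12, Pow(-2, -1)), Mul(-43, 0)) = Add(Mul(12, Rational(-1, 2)), 0) = Add(-6, 0) = -6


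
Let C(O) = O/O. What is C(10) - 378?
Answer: -377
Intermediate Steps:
C(O) = 1
C(10) - 378 = 1 - 378 = -377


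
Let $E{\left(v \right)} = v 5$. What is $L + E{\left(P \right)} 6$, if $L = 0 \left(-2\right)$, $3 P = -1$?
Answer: $-10$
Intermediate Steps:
$P = - \frac{1}{3}$ ($P = \frac{1}{3} \left(-1\right) = - \frac{1}{3} \approx -0.33333$)
$E{\left(v \right)} = 5 v$
$L = 0$
$L + E{\left(P \right)} 6 = 0 + 5 \left(- \frac{1}{3}\right) 6 = 0 - 10 = -10$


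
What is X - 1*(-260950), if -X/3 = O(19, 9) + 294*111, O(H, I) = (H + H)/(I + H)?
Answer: 2282615/14 ≈ 1.6304e+5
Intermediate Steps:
O(H, I) = 2*H/(H + I) (O(H, I) = (2*H)/(H + I) = 2*H/(H + I))
X = -1370685/14 (X = -3*(2*19/(19 + 9) + 294*111) = -3*(2*19/28 + 32634) = -3*(2*19*(1/28) + 32634) = -3*(19/14 + 32634) = -3*456895/14 = -1370685/14 ≈ -97906.)
X - 1*(-260950) = -1370685/14 - 1*(-260950) = -1370685/14 + 260950 = 2282615/14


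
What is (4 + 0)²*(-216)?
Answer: -3456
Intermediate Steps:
(4 + 0)²*(-216) = 4²*(-216) = 16*(-216) = -3456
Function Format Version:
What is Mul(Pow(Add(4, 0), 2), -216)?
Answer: -3456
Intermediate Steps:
Mul(Pow(Add(4, 0), 2), -216) = Mul(Pow(4, 2), -216) = Mul(16, -216) = -3456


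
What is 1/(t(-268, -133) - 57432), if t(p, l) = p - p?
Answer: -1/57432 ≈ -1.7412e-5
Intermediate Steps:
t(p, l) = 0
1/(t(-268, -133) - 57432) = 1/(0 - 57432) = 1/(-57432) = -1/57432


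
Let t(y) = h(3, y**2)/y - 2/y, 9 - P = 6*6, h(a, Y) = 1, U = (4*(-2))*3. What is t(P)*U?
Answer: -8/9 ≈ -0.88889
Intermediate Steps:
U = -24 (U = -8*3 = -24)
P = -27 (P = 9 - 6*6 = 9 - 1*36 = 9 - 36 = -27)
t(y) = -1/y (t(y) = 1/y - 2/y = -1/y)
t(P)*U = -1/(-27)*(-24) = -1*(-1/27)*(-24) = (1/27)*(-24) = -8/9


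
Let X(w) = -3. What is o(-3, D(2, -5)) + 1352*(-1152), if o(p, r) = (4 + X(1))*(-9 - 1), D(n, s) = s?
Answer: -1557514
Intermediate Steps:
o(p, r) = -10 (o(p, r) = (4 - 3)*(-9 - 1) = 1*(-10) = -10)
o(-3, D(2, -5)) + 1352*(-1152) = -10 + 1352*(-1152) = -10 - 1557504 = -1557514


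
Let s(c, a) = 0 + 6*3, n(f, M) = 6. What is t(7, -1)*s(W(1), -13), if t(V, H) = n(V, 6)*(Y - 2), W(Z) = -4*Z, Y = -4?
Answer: -648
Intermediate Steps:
t(V, H) = -36 (t(V, H) = 6*(-4 - 2) = 6*(-6) = -36)
s(c, a) = 18 (s(c, a) = 0 + 18 = 18)
t(7, -1)*s(W(1), -13) = -36*18 = -648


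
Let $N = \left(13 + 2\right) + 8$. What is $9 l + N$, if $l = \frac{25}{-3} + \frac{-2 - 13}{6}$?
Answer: $- \frac{149}{2} \approx -74.5$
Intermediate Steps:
$l = - \frac{65}{6}$ ($l = 25 \left(- \frac{1}{3}\right) + \left(-2 - 13\right) \frac{1}{6} = - \frac{25}{3} - \frac{5}{2} = - \frac{65}{6} \approx -10.833$)
$N = 23$ ($N = 15 + 8 = 23$)
$9 l + N = 9 \left(- \frac{65}{6}\right) + 23 = - \frac{195}{2} + 23 = - \frac{149}{2}$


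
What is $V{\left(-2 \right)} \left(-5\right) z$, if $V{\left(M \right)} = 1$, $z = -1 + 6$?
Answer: $-25$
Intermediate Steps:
$z = 5$
$V{\left(-2 \right)} \left(-5\right) z = 1 \left(-5\right) 5 = \left(-5\right) 5 = -25$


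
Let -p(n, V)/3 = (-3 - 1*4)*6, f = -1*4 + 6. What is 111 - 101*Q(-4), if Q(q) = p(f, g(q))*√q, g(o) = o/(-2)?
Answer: 111 - 25452*I ≈ 111.0 - 25452.0*I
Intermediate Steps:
g(o) = -o/2 (g(o) = o*(-½) = -o/2)
f = 2 (f = -4 + 6 = 2)
p(n, V) = 126 (p(n, V) = -3*(-3 - 1*4)*6 = -3*(-3 - 4)*6 = -(-21)*6 = -3*(-42) = 126)
Q(q) = 126*√q
111 - 101*Q(-4) = 111 - 12726*√(-4) = 111 - 12726*2*I = 111 - 25452*I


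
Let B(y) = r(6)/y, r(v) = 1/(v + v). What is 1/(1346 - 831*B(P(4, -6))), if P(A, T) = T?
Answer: 24/32581 ≈ 0.00073663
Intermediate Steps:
r(v) = 1/(2*v)
B(y) = 1/(12*y) (B(y) = ((½)/6)/y = ((½)*(⅙))/y = 1/(12*y))
1/(1346 - 831*B(P(4, -6))) = 1/(1346 - 277/(4*(-6))) = 1/(1346 - 277*(-1)/(4*6)) = 1/(1346 - 831*(-1/72)) = 1/(1346 + 277/24) = 1/(32581/24) = 24/32581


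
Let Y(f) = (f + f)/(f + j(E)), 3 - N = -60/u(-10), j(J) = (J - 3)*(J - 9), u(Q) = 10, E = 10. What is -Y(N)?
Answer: -9/8 ≈ -1.1250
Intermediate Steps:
j(J) = (-9 + J)*(-3 + J) (j(J) = (-3 + J)*(-9 + J) = (-9 + J)*(-3 + J))
N = 9 (N = 3 - (-60)/10 = 3 - 1*(-6) = 3 + 6 = 9)
Y(f) = 2*f/(7 + f) (Y(f) = (f + f)/(f + (27 + 10² - 12*10)) = (2*f)/(f + (27 + 100 - 120)) = (2*f)/(f + 7) = (2*f)/(7 + f) = 2*f/(7 + f))
-Y(N) = -2*9/(7 + 9) = -2*9/16 = -1*9/8 = -9/8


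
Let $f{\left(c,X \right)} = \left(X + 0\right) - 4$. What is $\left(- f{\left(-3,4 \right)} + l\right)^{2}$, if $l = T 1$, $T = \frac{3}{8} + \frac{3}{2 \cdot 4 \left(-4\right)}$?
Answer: $\frac{81}{1024} \approx 0.079102$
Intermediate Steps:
$f{\left(c,X \right)} = -4 + X$ ($f{\left(c,X \right)} = X - 4 = -4 + X$)
$T = \frac{9}{32}$ ($T = 3 \cdot \frac{1}{8} + \frac{3}{8 \left(-4\right)} = \frac{3}{8} + \frac{3}{-32} = \frac{3}{8} + 3 \left(- \frac{1}{32}\right) = \frac{3}{8} - \frac{3}{32} = \frac{9}{32} \approx 0.28125$)
$l = \frac{9}{32}$ ($l = \frac{9}{32} \cdot 1 = \frac{9}{32} \approx 0.28125$)
$\left(- f{\left(-3,4 \right)} + l\right)^{2} = \left(- (-4 + 4) + \frac{9}{32}\right)^{2} = \left(\left(-1\right) 0 + \frac{9}{32}\right)^{2} = \left(0 + \frac{9}{32}\right)^{2} = \left(\frac{9}{32}\right)^{2} = \frac{81}{1024}$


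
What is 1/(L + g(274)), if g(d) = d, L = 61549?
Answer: 1/61823 ≈ 1.6175e-5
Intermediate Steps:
1/(L + g(274)) = 1/(61549 + 274) = 1/61823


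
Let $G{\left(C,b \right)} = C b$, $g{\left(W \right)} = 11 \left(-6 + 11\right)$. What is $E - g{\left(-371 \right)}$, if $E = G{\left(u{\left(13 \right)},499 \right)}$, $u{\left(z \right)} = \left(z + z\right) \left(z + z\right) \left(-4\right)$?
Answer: $-1349351$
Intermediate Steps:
$g{\left(W \right)} = 55$ ($g{\left(W \right)} = 11 \cdot 5 = 55$)
$u{\left(z \right)} = - 16 z^{2}$ ($u{\left(z \right)} = 2 z 2 z \left(-4\right) = 4 z^{2} \left(-4\right) = - 16 z^{2}$)
$E = -1349296$ ($E = - 16 \cdot 13^{2} \cdot 499 = \left(-16\right) 169 \cdot 499 = \left(-2704\right) 499 = -1349296$)
$E - g{\left(-371 \right)} = -1349296 - 55 = -1349351$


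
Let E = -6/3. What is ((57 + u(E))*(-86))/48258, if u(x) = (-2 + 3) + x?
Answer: -344/3447 ≈ -0.099797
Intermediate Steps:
E = -2 (E = -6*⅓ = -2)
u(x) = 1 + x
((57 + u(E))*(-86))/48258 = ((57 + (1 - 2))*(-86))/48258 = ((57 - 1)*(-86))*(1/48258) = (56*(-86))*(1/48258) = -4816*1/48258 = -344/3447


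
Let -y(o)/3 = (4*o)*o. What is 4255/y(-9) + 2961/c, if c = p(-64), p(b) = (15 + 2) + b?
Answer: -65491/972 ≈ -67.378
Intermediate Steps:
y(o) = -12*o**2 (y(o) = -3*4*o*o = -12*o**2)
p(b) = 17 + b
c = -47 (c = 17 - 64 = -47)
4255/y(-9) + 2961/c = 4255/((-12*(-9)**2)) + 2961/(-47) = 4255/((-12*81)) + 2961*(-1/47) = 4255/(-972) - 63 = 4255*(-1/972) - 63 = -4255/972 - 63 = -65491/972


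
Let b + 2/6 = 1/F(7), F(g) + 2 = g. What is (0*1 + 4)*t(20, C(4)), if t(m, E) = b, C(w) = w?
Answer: -8/15 ≈ -0.53333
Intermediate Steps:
F(g) = -2 + g
b = -2/15 (b = -⅓ + 1/(-2 + 7) = -⅓ + 1/5 = -⅓ + ⅕ = -2/15 ≈ -0.13333)
t(m, E) = -2/15
(0*1 + 4)*t(20, C(4)) = (0*1 + 4)*(-2/15) = (0 + 4)*(-2/15) = 4*(-2/15) = -8/15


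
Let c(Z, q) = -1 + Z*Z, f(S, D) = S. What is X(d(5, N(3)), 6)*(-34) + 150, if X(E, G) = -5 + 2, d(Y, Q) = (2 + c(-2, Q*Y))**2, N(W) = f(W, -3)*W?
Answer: 252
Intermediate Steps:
c(Z, q) = -1 + Z**2
N(W) = W**2 (N(W) = W*W = W**2)
d(Y, Q) = 25 (d(Y, Q) = (2 + (-1 + (-2)**2))**2 = (2 + (-1 + 4))**2 = (2 + 3)**2 = 5**2 = 25)
X(E, G) = -3
X(d(5, N(3)), 6)*(-34) + 150 = -3*(-34) + 150 = 102 + 150 = 252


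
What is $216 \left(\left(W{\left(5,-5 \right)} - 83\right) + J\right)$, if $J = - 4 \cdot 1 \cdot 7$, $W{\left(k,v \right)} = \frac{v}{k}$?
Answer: $-24192$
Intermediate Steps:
$J = -28$ ($J = \left(-4\right) 7 = -28$)
$216 \left(\left(W{\left(5,-5 \right)} - 83\right) + J\right) = 216 \left(\left(- \frac{5}{5} - 83\right) - 28\right) = 216 \left(\left(\left(-5\right) \frac{1}{5} - 83\right) - 28\right) = 216 \left(\left(-1 - 83\right) - 28\right) = 216 \left(-84 - 28\right) = 216 \left(-112\right) = -24192$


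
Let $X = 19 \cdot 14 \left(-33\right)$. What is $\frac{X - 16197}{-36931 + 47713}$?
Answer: $- \frac{2775}{1198} \approx -2.3164$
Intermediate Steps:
$X = -8778$ ($X = 266 \left(-33\right) = -8778$)
$\frac{X - 16197}{-36931 + 47713} = \frac{-8778 - 16197}{-36931 + 47713} = - \frac{24975}{10782} = \left(-24975\right) \frac{1}{10782} = - \frac{2775}{1198}$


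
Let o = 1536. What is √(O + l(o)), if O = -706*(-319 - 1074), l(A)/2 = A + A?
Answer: √989602 ≈ 994.79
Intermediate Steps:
l(A) = 4*A (l(A) = 2*(A + A) = 2*(2*A) = 4*A)
O = 983458 (O = -706*(-1393) = 983458)
√(O + l(o)) = √(983458 + 4*1536) = √(983458 + 6144) = √989602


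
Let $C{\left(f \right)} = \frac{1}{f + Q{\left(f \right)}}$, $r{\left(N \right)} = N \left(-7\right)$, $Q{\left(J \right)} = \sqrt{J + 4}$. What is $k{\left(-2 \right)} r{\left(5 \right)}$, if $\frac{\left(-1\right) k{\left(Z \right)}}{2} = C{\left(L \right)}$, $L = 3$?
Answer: $105 - 35 \sqrt{7} \approx 12.399$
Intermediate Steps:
$Q{\left(J \right)} = \sqrt{4 + J}$
$r{\left(N \right)} = - 7 N$
$C{\left(f \right)} = \frac{1}{f + \sqrt{4 + f}}$
$k{\left(Z \right)} = - \frac{2}{3 + \sqrt{7}}$ ($k{\left(Z \right)} = - \frac{2}{3 + \sqrt{4 + 3}} = - \frac{2}{3 + \sqrt{7}}$)
$k{\left(-2 \right)} r{\left(5 \right)} = \left(-3 + \sqrt{7}\right) \left(\left(-7\right) 5\right) = \left(-3 + \sqrt{7}\right) \left(-35\right) = 105 - 35 \sqrt{7}$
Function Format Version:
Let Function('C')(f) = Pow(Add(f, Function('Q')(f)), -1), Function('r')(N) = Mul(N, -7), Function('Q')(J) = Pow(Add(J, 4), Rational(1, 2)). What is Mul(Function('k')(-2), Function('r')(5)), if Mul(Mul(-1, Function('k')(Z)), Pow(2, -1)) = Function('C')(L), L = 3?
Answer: Add(105, Mul(-35, Pow(7, Rational(1, 2)))) ≈ 12.399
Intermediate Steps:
Function('Q')(J) = Pow(Add(4, J), Rational(1, 2))
Function('r')(N) = Mul(-7, N)
Function('C')(f) = Pow(Add(f, Pow(Add(4, f), Rational(1, 2))), -1)
Function('k')(Z) = Mul(-2, Pow(Add(3, Pow(7, Rational(1, 2))), -1)) (Function('k')(Z) = Mul(-2, Pow(Add(3, Pow(Add(4, 3), Rational(1, 2))), -1)) = Mul(-2, Pow(Add(3, Pow(7, Rational(1, 2))), -1)))
Mul(Function('k')(-2), Function('r')(5)) = Mul(Add(-3, Pow(7, Rational(1, 2))), Mul(-7, 5)) = Mul(Add(-3, Pow(7, Rational(1, 2))), -35) = Add(105, Mul(-35, Pow(7, Rational(1, 2))))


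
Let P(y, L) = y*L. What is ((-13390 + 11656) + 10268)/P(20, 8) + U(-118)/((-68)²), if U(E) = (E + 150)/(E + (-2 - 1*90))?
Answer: 25896407/485520 ≈ 53.337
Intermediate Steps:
U(E) = (150 + E)/(-92 + E) (U(E) = (150 + E)/(E + (-2 - 90)) = (150 + E)/(E - 92) = (150 + E)/(-92 + E))
P(y, L) = L*y
((-13390 + 11656) + 10268)/P(20, 8) + U(-118)/((-68)²) = ((-13390 + 11656) + 10268)/((8*20)) + ((150 - 118)/(-92 - 118))/((-68)²) = (-1734 + 10268)/160 + (32/(-210))/4624 = 8534*(1/160) - 1/210*32*(1/4624) = 4267/80 - 16/105*1/4624 = 4267/80 - 1/30345 = 25896407/485520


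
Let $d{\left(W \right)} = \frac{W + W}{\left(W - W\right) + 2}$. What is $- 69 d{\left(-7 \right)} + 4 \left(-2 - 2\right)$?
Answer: $467$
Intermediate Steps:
$d{\left(W \right)} = W$ ($d{\left(W \right)} = \frac{2 W}{0 + 2} = \frac{2 W}{2} = 2 W \frac{1}{2} = W$)
$- 69 d{\left(-7 \right)} + 4 \left(-2 - 2\right) = \left(-69\right) \left(-7\right) + 4 \left(-2 - 2\right) = 483 + 4 \left(-4\right) = 483 - 16 = 467$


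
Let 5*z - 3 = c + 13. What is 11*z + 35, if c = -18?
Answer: 153/5 ≈ 30.600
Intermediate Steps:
z = -2/5 (z = 3/5 + (-18 + 13)/5 = 3/5 + (1/5)*(-5) = 3/5 - 1 = -2/5 ≈ -0.40000)
11*z + 35 = 11*(-2/5) + 35 = -22/5 + 35 = 153/5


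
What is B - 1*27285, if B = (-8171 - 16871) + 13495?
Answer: -38832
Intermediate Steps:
B = -11547 (B = -25042 + 13495 = -11547)
B - 1*27285 = -11547 - 1*27285 = -11547 - 27285 = -38832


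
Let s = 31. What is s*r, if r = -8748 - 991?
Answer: -301909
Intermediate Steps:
r = -9739
s*r = 31*(-9739) = -301909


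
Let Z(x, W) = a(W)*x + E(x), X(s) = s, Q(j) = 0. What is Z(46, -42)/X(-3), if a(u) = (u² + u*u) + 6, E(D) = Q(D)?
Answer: -54188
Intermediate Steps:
E(D) = 0
a(u) = 6 + 2*u² (a(u) = (u² + u²) + 6 = 2*u² + 6 = 6 + 2*u²)
Z(x, W) = x*(6 + 2*W²) (Z(x, W) = (6 + 2*W²)*x + 0 = x*(6 + 2*W²) + 0 = x*(6 + 2*W²))
Z(46, -42)/X(-3) = (2*46*(3 + (-42)²))/(-3) = (2*46*(3 + 1764))*(-⅓) = (2*46*1767)*(-⅓) = 162564*(-⅓) = -54188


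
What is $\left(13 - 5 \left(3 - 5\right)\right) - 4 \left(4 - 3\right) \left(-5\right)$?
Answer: $460$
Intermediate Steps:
$\left(13 - 5 \left(3 - 5\right)\right) - 4 \left(4 - 3\right) \left(-5\right) = \left(13 - -10\right) - 4 \left(4 - 3\right) \left(-5\right) = \left(13 + 10\right) \left(-4\right) 1 \left(-5\right) = 23 \left(\left(-4\right) \left(-5\right)\right) = 23 \cdot 20 = 460$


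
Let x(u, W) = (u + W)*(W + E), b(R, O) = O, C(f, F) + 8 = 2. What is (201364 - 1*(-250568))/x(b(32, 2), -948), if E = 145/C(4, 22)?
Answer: 1355796/2759009 ≈ 0.49141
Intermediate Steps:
C(f, F) = -6 (C(f, F) = -8 + 2 = -6)
E = -145/6 (E = 145/(-6) = 145*(-⅙) = -145/6 ≈ -24.167)
x(u, W) = (-145/6 + W)*(W + u) (x(u, W) = (u + W)*(W - 145/6) = (W + u)*(-145/6 + W) = (-145/6 + W)*(W + u))
(201364 - 1*(-250568))/x(b(32, 2), -948) = (201364 - 1*(-250568))/((-948)² - 145/6*(-948) - 145/6*2 - 948*2) = (201364 + 250568)/(898704 + 22910 - 145/3 - 1896) = 451932/(2759009/3) = 451932*(3/2759009) = 1355796/2759009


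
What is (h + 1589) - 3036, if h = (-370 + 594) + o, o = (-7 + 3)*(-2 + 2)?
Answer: -1223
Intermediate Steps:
o = 0 (o = -4*0 = 0)
h = 224 (h = (-370 + 594) + 0 = 224 + 0 = 224)
(h + 1589) - 3036 = (224 + 1589) - 3036 = 1813 - 3036 = -1223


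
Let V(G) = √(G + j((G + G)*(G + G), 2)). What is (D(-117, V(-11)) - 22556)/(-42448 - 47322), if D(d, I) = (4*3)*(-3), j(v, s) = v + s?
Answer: 11296/44885 ≈ 0.25167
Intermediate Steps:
j(v, s) = s + v
V(G) = √(2 + G + 4*G²) (V(G) = √(G + (2 + (G + G)*(G + G))) = √(G + (2 + (2*G)*(2*G))) = √(G + (2 + 4*G²)) = √(2 + G + 4*G²))
D(d, I) = -36 (D(d, I) = 12*(-3) = -36)
(D(-117, V(-11)) - 22556)/(-42448 - 47322) = (-36 - 22556)/(-42448 - 47322) = -22592/(-89770) = -22592*(-1/89770) = 11296/44885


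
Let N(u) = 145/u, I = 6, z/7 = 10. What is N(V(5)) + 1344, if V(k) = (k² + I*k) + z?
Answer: 33629/25 ≈ 1345.2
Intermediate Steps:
z = 70 (z = 7*10 = 70)
V(k) = 70 + k² + 6*k (V(k) = (k² + 6*k) + 70 = 70 + k² + 6*k)
N(V(5)) + 1344 = 145/(70 + 5² + 6*5) + 1344 = 145/(70 + 25 + 30) + 1344 = 145/125 + 1344 = 145*(1/125) + 1344 = 29/25 + 1344 = 33629/25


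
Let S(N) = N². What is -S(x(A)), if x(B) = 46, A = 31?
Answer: -2116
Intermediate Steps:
-S(x(A)) = -1*46² = -1*2116 = -2116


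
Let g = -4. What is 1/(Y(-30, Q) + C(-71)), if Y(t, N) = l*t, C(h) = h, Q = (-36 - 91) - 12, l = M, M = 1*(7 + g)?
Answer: -1/161 ≈ -0.0062112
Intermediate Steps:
M = 3 (M = 1*(7 - 4) = 1*3 = 3)
l = 3
Q = -139 (Q = -127 - 12 = -139)
Y(t, N) = 3*t
1/(Y(-30, Q) + C(-71)) = 1/(3*(-30) - 71) = 1/(-90 - 71) = 1/(-161) = -1/161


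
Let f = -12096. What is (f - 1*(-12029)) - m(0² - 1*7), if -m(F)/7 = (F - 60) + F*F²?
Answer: -2937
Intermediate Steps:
m(F) = 420 - 7*F - 7*F³ (m(F) = -7*((F - 60) + F*F²) = -7*((-60 + F) + F³) = -7*(-60 + F + F³) = 420 - 7*F - 7*F³)
(f - 1*(-12029)) - m(0² - 1*7) = (-12096 - 1*(-12029)) - (420 - 7*(0² - 1*7) - 7*(0² - 1*7)³) = (-12096 + 12029) - (420 - 7*(0 - 7) - 7*(0 - 7)³) = -67 - (420 - 7*(-7) - 7*(-7)³) = -67 - (420 + 49 - 7*(-343)) = -67 - (420 + 49 + 2401) = -67 - 1*2870 = -67 - 2870 = -2937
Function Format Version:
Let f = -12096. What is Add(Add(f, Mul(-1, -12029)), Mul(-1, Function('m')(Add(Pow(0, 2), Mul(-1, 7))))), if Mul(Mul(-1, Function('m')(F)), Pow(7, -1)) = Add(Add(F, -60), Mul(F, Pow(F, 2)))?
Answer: -2937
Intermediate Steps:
Function('m')(F) = Add(420, Mul(-7, F), Mul(-7, Pow(F, 3))) (Function('m')(F) = Mul(-7, Add(Add(F, -60), Mul(F, Pow(F, 2)))) = Mul(-7, Add(Add(-60, F), Pow(F, 3))) = Mul(-7, Add(-60, F, Pow(F, 3))) = Add(420, Mul(-7, F), Mul(-7, Pow(F, 3))))
Add(Add(f, Mul(-1, -12029)), Mul(-1, Function('m')(Add(Pow(0, 2), Mul(-1, 7))))) = Add(Add(-12096, Mul(-1, -12029)), Mul(-1, Add(420, Mul(-7, Add(Pow(0, 2), Mul(-1, 7))), Mul(-7, Pow(Add(Pow(0, 2), Mul(-1, 7)), 3))))) = Add(Add(-12096, 12029), Mul(-1, Add(420, Mul(-7, Add(0, -7)), Mul(-7, Pow(Add(0, -7), 3))))) = Add(-67, Mul(-1, Add(420, Mul(-7, -7), Mul(-7, Pow(-7, 3))))) = Add(-67, Mul(-1, Add(420, 49, Mul(-7, -343)))) = Add(-67, Mul(-1, Add(420, 49, 2401))) = Add(-67, Mul(-1, 2870)) = Add(-67, -2870) = -2937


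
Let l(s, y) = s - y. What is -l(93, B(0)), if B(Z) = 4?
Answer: -89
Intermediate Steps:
-l(93, B(0)) = -(93 - 1*4) = -(93 - 4) = -1*89 = -89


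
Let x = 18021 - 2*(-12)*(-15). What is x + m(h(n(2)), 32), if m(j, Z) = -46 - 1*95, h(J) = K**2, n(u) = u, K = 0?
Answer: 17520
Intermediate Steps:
h(J) = 0 (h(J) = 0**2 = 0)
m(j, Z) = -141 (m(j, Z) = -46 - 95 = -141)
x = 17661 (x = 18021 - (-24)*(-15) = 18021 - 1*360 = 18021 - 360 = 17661)
x + m(h(n(2)), 32) = 17661 - 141 = 17520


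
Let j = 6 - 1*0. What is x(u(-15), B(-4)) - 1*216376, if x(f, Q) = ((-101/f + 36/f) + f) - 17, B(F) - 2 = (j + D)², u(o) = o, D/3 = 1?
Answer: -649211/3 ≈ -2.1640e+5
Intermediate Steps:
D = 3 (D = 3*1 = 3)
j = 6 (j = 6 + 0 = 6)
B(F) = 83 (B(F) = 2 + (6 + 3)² = 2 + 9² = 2 + 81 = 83)
x(f, Q) = -17 + f - 65/f (x(f, Q) = (-65/f + f) - 17 = (f - 65/f) - 17 = -17 + f - 65/f)
x(u(-15), B(-4)) - 1*216376 = (-17 - 15 - 65/(-15)) - 1*216376 = (-17 - 15 - 65*(-1/15)) - 216376 = (-17 - 15 + 13/3) - 216376 = -83/3 - 216376 = -649211/3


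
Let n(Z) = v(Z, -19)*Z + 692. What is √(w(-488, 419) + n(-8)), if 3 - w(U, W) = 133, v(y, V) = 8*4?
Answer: 3*√34 ≈ 17.493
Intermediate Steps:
v(y, V) = 32
w(U, W) = -130 (w(U, W) = 3 - 1*133 = 3 - 133 = -130)
n(Z) = 692 + 32*Z (n(Z) = 32*Z + 692 = 692 + 32*Z)
√(w(-488, 419) + n(-8)) = √(-130 + (692 + 32*(-8))) = √(-130 + (692 - 256)) = √(-130 + 436) = √306 = 3*√34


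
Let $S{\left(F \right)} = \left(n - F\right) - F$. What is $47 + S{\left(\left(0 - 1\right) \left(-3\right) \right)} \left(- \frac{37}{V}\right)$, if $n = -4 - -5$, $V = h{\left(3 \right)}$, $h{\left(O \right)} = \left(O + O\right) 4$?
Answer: $\frac{1313}{24} \approx 54.708$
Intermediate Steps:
$h{\left(O \right)} = 8 O$ ($h{\left(O \right)} = 2 O 4 = 8 O$)
$V = 24$ ($V = 8 \cdot 3 = 24$)
$n = 1$ ($n = -4 + 5 = 1$)
$S{\left(F \right)} = 1 - 2 F$ ($S{\left(F \right)} = \left(1 - F\right) - F = 1 - 2 F$)
$47 + S{\left(\left(0 - 1\right) \left(-3\right) \right)} \left(- \frac{37}{V}\right) = 47 + \left(1 - 2 \left(0 - 1\right) \left(-3\right)\right) \left(- \frac{37}{24}\right) = 47 + \left(1 - 2 \left(\left(-1\right) \left(-3\right)\right)\right) \left(\left(-37\right) \frac{1}{24}\right) = 47 + \left(1 - 6\right) \left(- \frac{37}{24}\right) = 47 - - \frac{185}{24} = 47 + \frac{185}{24} = \frac{1313}{24}$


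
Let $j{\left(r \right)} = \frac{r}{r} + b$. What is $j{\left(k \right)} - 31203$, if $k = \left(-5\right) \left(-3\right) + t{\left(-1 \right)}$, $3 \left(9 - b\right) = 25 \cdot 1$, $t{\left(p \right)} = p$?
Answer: $- \frac{93604}{3} \approx -31201.0$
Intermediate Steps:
$b = \frac{2}{3}$ ($b = 9 - \frac{25 \cdot 1}{3} = 9 - \frac{25}{3} = \frac{2}{3} \approx 0.66667$)
$k = 14$ ($k = \left(-5\right) \left(-3\right) - 1 = 15 - 1 = 14$)
$j{\left(r \right)} = \frac{5}{3}$ ($j{\left(r \right)} = \frac{r}{r} + \frac{2}{3} = 1 + \frac{2}{3} = \frac{5}{3}$)
$j{\left(k \right)} - 31203 = \frac{5}{3} - 31203 = - \frac{93604}{3}$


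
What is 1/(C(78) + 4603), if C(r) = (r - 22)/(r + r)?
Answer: 39/179531 ≈ 0.00021723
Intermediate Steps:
C(r) = (-22 + r)/(2*r) (C(r) = (-22 + r)/((2*r)) = (-22 + r)*(1/(2*r)) = (-22 + r)/(2*r))
1/(C(78) + 4603) = 1/((½)*(-22 + 78)/78 + 4603) = 1/((½)*(1/78)*56 + 4603) = 1/(14/39 + 4603) = 1/(179531/39) = 39/179531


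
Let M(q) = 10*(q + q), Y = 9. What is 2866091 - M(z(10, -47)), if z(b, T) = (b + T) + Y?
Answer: 2866651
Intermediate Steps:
z(b, T) = 9 + T + b (z(b, T) = (b + T) + 9 = (T + b) + 9 = 9 + T + b)
M(q) = 20*q (M(q) = 10*(2*q) = 20*q)
2866091 - M(z(10, -47)) = 2866091 - 20*(9 - 47 + 10) = 2866091 - 20*(-28) = 2866091 - 1*(-560) = 2866091 + 560 = 2866651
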